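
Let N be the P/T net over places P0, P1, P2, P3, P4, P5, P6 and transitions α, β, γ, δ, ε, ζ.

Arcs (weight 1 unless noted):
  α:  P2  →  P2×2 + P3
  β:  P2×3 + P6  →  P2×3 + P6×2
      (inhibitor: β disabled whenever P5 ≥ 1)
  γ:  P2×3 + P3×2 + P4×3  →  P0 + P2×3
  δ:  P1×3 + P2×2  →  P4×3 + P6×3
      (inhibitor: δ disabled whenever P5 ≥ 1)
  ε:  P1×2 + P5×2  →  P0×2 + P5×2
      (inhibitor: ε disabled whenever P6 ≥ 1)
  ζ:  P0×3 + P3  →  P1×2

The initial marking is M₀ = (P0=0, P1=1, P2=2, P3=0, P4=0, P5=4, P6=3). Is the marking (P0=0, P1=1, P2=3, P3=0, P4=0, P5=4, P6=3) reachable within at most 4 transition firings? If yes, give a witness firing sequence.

depth 0: 1 marking
depth 1: 2 markings reached so far
depth 2: 3 markings reached so far
depth 3: 4 markings reached so far
depth 4: 5 markings reached so far
target is not among the 5 markings reachable within 4 steps

NO — not reachable within 4 firings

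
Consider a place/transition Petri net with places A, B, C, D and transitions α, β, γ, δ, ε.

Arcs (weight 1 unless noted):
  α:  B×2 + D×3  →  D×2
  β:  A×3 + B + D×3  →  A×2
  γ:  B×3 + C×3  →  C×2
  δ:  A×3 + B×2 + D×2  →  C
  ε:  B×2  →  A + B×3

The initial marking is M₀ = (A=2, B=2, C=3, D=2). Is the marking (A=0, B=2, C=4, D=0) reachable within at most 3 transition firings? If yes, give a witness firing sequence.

NO — not reachable within 3 firings

depth 0: 1 marking
depth 1: 2 markings reached so far
depth 2: 5 markings reached so far
depth 3: 8 markings reached so far
target is not among the 8 markings reachable within 3 steps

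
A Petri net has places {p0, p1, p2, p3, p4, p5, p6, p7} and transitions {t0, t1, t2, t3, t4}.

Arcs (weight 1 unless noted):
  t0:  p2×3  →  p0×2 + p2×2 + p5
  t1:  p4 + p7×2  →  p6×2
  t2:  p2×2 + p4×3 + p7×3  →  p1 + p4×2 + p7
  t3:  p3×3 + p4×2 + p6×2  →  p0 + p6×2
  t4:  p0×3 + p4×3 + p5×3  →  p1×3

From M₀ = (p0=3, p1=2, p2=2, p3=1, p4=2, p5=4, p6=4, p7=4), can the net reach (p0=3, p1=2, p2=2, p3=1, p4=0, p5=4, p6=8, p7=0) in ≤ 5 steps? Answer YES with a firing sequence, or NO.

step 1: fire t1:  (p0=3, p1=2, p2=2, p3=1, p4=2, p5=4, p6=4, p7=4) → (p0=3, p1=2, p2=2, p3=1, p4=1, p5=4, p6=6, p7=2)
step 2: fire t1:  (p0=3, p1=2, p2=2, p3=1, p4=1, p5=4, p6=6, p7=2) → (p0=3, p1=2, p2=2, p3=1, p4=0, p5=4, p6=8, p7=0)

YES — reachable via ⟨t1, t1⟩ (2 firings)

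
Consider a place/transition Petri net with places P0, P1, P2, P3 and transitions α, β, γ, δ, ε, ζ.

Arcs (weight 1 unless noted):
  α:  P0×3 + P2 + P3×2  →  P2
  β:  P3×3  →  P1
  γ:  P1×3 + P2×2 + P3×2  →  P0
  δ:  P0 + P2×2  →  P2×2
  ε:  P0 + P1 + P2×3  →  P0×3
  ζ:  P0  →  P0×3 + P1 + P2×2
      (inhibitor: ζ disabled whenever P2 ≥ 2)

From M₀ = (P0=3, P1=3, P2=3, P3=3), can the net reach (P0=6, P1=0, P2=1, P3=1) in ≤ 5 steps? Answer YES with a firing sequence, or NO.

depth 0: 1 marking
depth 1: 6 markings reached so far
depth 2: 13 markings reached so far
depth 3: 23 markings reached so far
depth 4: 32 markings reached so far
depth 5: 38 markings reached so far
target is not among the 38 markings reachable within 5 steps

NO — not reachable within 5 firings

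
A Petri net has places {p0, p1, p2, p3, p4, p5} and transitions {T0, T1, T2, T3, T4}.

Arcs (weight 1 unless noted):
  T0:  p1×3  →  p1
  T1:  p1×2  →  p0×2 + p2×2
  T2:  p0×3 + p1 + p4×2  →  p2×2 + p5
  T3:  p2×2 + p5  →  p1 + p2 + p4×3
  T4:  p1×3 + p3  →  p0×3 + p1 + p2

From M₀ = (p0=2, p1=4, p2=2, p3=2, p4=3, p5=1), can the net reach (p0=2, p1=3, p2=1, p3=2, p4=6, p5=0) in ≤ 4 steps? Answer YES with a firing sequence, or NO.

step 1: fire T0:  (p0=2, p1=4, p2=2, p3=2, p4=3, p5=1) → (p0=2, p1=2, p2=2, p3=2, p4=3, p5=1)
step 2: fire T3:  (p0=2, p1=2, p2=2, p3=2, p4=3, p5=1) → (p0=2, p1=3, p2=1, p3=2, p4=6, p5=0)

YES — reachable via ⟨T0, T3⟩ (2 firings)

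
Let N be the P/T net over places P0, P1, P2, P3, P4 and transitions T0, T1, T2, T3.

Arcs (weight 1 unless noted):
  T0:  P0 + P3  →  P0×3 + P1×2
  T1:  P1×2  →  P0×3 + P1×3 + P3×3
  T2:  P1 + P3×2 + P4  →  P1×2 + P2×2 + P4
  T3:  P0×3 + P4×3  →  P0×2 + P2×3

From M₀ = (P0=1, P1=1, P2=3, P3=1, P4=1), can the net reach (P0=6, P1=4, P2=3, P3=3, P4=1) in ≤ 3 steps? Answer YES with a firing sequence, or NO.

YES — reachable via ⟨T0, T1⟩ (2 firings)

step 1: fire T0:  (P0=1, P1=1, P2=3, P3=1, P4=1) → (P0=3, P1=3, P2=3, P3=0, P4=1)
step 2: fire T1:  (P0=3, P1=3, P2=3, P3=0, P4=1) → (P0=6, P1=4, P2=3, P3=3, P4=1)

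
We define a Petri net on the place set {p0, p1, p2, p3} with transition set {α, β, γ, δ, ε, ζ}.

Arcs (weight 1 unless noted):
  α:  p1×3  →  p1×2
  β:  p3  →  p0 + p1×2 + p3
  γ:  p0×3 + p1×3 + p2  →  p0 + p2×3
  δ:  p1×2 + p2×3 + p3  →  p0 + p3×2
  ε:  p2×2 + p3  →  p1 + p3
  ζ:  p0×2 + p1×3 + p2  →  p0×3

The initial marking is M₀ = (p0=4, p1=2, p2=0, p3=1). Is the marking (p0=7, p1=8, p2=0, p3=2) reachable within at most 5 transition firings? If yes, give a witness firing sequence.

depth 0: 1 marking
depth 1: 2 markings reached so far
depth 2: 4 markings reached so far
depth 3: 7 markings reached so far
depth 4: 10 markings reached so far
depth 5: 14 markings reached so far
target is not among the 14 markings reachable within 5 steps

NO — not reachable within 5 firings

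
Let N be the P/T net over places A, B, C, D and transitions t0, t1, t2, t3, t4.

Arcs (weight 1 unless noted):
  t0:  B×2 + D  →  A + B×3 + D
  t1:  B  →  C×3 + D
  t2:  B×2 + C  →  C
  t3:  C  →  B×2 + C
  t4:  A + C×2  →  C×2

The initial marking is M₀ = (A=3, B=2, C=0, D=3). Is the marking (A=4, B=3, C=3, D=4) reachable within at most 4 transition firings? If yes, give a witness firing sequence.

step 1: fire t0:  (A=3, B=2, C=0, D=3) → (A=4, B=3, C=0, D=3)
step 2: fire t0:  (A=4, B=3, C=0, D=3) → (A=5, B=4, C=0, D=3)
step 3: fire t1:  (A=5, B=4, C=0, D=3) → (A=5, B=3, C=3, D=4)
step 4: fire t4:  (A=5, B=3, C=3, D=4) → (A=4, B=3, C=3, D=4)

YES — reachable via ⟨t0, t0, t1, t4⟩ (4 firings)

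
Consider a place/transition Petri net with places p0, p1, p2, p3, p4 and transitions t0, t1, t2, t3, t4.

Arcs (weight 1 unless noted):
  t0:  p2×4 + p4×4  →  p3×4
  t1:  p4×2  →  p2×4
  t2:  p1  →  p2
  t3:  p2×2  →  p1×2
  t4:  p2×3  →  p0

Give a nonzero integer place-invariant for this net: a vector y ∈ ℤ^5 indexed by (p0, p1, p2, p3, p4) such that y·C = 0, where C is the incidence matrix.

Incidence matrix C (rows=places, cols=transitions):
       t0   t1   t2   t3   t4
   p0   0    0    0    0    1
   p1   0    0   -1    2    0
   p2  -4    4    1   -2   -3
   p3   4    0    0    0    0
   p4  -4   -2    0    0    0

Candidate y = [3, 1, 1, 3, 2]; check y·C column-wise:
  col t0: 3·0 + 1·0 + 1·-4 + 3·4 + 2·-4 = 0
  col t1: 3·0 + 1·0 + 1·4 + 3·0 + 2·-2 = 0
  col t2: 3·0 + 1·-1 + 1·1 + 3·0 + 2·0 = 0
  col t3: 3·0 + 1·2 + 1·-2 + 3·0 + 2·0 = 0
  col t4: 3·1 + 1·0 + 1·-3 + 3·0 + 2·0 = 0

y = (p0:3, p1:1, p2:1, p3:3, p4:2)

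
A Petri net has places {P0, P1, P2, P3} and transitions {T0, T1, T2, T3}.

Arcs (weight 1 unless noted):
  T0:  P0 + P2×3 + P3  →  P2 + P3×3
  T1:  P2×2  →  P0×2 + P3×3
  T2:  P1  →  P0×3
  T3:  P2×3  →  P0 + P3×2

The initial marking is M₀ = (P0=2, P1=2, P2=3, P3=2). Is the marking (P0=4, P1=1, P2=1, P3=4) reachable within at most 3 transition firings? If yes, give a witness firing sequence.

YES — reachable via ⟨T0, T2⟩ (2 firings)

step 1: fire T0:  (P0=2, P1=2, P2=3, P3=2) → (P0=1, P1=2, P2=1, P3=4)
step 2: fire T2:  (P0=1, P1=2, P2=1, P3=4) → (P0=4, P1=1, P2=1, P3=4)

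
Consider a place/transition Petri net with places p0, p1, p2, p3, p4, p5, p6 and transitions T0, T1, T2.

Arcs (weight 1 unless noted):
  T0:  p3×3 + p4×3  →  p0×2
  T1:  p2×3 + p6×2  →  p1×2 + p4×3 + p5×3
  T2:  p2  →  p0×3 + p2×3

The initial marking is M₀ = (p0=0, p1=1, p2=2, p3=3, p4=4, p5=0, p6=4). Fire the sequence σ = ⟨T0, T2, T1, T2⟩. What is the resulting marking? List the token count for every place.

(p0=8, p1=3, p2=3, p3=0, p4=4, p5=3, p6=2)

step 1: fire T0:  (p0=0, p1=1, p2=2, p3=3, p4=4, p5=0, p6=4) → (p0=2, p1=1, p2=2, p3=0, p4=1, p5=0, p6=4)
step 2: fire T2:  (p0=2, p1=1, p2=2, p3=0, p4=1, p5=0, p6=4) → (p0=5, p1=1, p2=4, p3=0, p4=1, p5=0, p6=4)
step 3: fire T1:  (p0=5, p1=1, p2=4, p3=0, p4=1, p5=0, p6=4) → (p0=5, p1=3, p2=1, p3=0, p4=4, p5=3, p6=2)
step 4: fire T2:  (p0=5, p1=3, p2=1, p3=0, p4=4, p5=3, p6=2) → (p0=8, p1=3, p2=3, p3=0, p4=4, p5=3, p6=2)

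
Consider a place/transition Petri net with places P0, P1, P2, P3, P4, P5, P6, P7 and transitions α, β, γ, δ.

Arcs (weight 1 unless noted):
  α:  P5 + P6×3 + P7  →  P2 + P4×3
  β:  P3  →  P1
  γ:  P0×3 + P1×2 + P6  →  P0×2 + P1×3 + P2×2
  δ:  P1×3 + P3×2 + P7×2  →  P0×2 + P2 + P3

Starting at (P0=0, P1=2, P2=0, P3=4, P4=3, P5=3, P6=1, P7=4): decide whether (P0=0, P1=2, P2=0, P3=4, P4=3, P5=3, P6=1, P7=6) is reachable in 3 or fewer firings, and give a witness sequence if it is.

depth 0: 1 marking
depth 1: 2 markings reached so far
depth 2: 4 markings reached so far
depth 3: 6 markings reached so far
target is not among the 6 markings reachable within 3 steps

NO — not reachable within 3 firings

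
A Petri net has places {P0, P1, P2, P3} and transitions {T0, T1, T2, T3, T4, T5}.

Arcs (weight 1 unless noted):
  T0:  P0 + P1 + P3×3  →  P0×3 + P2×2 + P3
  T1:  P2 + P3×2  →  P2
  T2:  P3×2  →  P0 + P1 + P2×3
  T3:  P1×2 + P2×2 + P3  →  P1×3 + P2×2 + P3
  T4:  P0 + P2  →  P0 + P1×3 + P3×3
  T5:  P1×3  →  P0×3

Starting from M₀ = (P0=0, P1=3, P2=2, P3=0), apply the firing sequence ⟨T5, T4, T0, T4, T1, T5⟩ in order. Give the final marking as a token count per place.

(P0=8, P1=2, P2=2, P3=2)

step 1: fire T5:  (P0=0, P1=3, P2=2, P3=0) → (P0=3, P1=0, P2=2, P3=0)
step 2: fire T4:  (P0=3, P1=0, P2=2, P3=0) → (P0=3, P1=3, P2=1, P3=3)
step 3: fire T0:  (P0=3, P1=3, P2=1, P3=3) → (P0=5, P1=2, P2=3, P3=1)
step 4: fire T4:  (P0=5, P1=2, P2=3, P3=1) → (P0=5, P1=5, P2=2, P3=4)
step 5: fire T1:  (P0=5, P1=5, P2=2, P3=4) → (P0=5, P1=5, P2=2, P3=2)
step 6: fire T5:  (P0=5, P1=5, P2=2, P3=2) → (P0=8, P1=2, P2=2, P3=2)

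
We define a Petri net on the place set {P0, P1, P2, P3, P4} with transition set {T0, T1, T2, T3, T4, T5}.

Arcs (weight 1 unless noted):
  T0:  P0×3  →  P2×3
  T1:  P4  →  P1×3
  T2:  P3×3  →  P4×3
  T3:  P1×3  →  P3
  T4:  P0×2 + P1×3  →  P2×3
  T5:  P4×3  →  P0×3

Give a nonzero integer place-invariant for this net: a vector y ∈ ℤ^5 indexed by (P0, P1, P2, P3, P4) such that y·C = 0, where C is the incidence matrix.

Incidence matrix C (rows=places, cols=transitions):
       T0   T1   T2   T3   T4   T5
   P0  -3    0    0    0   -2    3
   P1   0    3    0   -3   -3    0
   P2   3    0    0    0    3    0
   P3   0    0   -3    1    0    0
   P4   0   -1    3    0    0   -3

Candidate y = [3, 1, 3, 3, 3]; check y·C column-wise:
  col T0: 3·-3 + 1·0 + 3·3 + 3·0 + 3·0 = 0
  col T1: 3·0 + 1·3 + 3·0 + 3·0 + 3·-1 = 0
  col T2: 3·0 + 1·0 + 3·0 + 3·-3 + 3·3 = 0
  col T3: 3·0 + 1·-3 + 3·0 + 3·1 + 3·0 = 0
  col T4: 3·-2 + 1·-3 + 3·3 + 3·0 + 3·0 = 0
  col T5: 3·3 + 1·0 + 3·0 + 3·0 + 3·-3 = 0

y = (P0:3, P1:1, P2:3, P3:3, P4:3)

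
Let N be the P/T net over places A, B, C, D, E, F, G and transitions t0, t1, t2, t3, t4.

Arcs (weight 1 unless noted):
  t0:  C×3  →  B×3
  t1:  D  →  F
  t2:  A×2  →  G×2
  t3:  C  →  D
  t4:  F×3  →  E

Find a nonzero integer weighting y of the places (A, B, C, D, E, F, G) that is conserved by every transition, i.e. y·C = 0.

y = (A:0, B:1, C:1, D:1, E:3, F:1, G:0)

Incidence matrix C (rows=places, cols=transitions):
       t0   t1   t2   t3   t4
    A   0    0   -2    0    0
    B   3    0    0    0    0
    C  -3    0    0   -1    0
    D   0   -1    0    1    0
    E   0    0    0    0    1
    F   0    1    0    0   -3
    G   0    0    2    0    0

Candidate y = [0, 1, 1, 1, 3, 1, 0]; check y·C column-wise:
  col t0: 1·3 + 1·-3 + 1·0 + 3·0 + 1·0 = 0
  col t1: 1·0 + 1·0 + 1·-1 + 3·0 + 1·1 = 0
  col t2: 0·-2 + 1·0 + 1·0 + 1·0 + 3·0 + 1·0 + 0·2 = 0
  col t3: 1·0 + 1·-1 + 1·1 + 3·0 + 1·0 = 0
  col t4: 1·0 + 1·0 + 1·0 + 3·1 + 1·-3 = 0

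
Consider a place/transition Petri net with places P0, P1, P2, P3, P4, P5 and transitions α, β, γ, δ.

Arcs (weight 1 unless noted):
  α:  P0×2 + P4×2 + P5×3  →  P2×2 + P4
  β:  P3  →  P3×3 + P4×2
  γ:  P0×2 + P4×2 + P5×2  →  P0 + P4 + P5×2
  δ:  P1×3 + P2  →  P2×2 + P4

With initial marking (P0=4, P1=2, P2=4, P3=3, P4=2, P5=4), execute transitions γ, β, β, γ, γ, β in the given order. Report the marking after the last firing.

(P0=1, P1=2, P2=4, P3=9, P4=5, P5=4)

step 1: fire γ:  (P0=4, P1=2, P2=4, P3=3, P4=2, P5=4) → (P0=3, P1=2, P2=4, P3=3, P4=1, P5=4)
step 2: fire β:  (P0=3, P1=2, P2=4, P3=3, P4=1, P5=4) → (P0=3, P1=2, P2=4, P3=5, P4=3, P5=4)
step 3: fire β:  (P0=3, P1=2, P2=4, P3=5, P4=3, P5=4) → (P0=3, P1=2, P2=4, P3=7, P4=5, P5=4)
step 4: fire γ:  (P0=3, P1=2, P2=4, P3=7, P4=5, P5=4) → (P0=2, P1=2, P2=4, P3=7, P4=4, P5=4)
step 5: fire γ:  (P0=2, P1=2, P2=4, P3=7, P4=4, P5=4) → (P0=1, P1=2, P2=4, P3=7, P4=3, P5=4)
step 6: fire β:  (P0=1, P1=2, P2=4, P3=7, P4=3, P5=4) → (P0=1, P1=2, P2=4, P3=9, P4=5, P5=4)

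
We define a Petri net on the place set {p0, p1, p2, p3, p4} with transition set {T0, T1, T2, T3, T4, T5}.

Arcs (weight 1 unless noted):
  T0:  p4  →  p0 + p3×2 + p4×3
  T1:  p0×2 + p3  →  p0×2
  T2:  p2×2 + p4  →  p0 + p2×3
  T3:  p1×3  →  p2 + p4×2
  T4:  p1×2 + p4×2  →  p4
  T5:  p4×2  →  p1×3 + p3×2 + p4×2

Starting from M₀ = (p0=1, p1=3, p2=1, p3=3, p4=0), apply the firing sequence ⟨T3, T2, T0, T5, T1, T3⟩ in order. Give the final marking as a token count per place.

(p0=3, p1=0, p2=4, p3=6, p4=5)

step 1: fire T3:  (p0=1, p1=3, p2=1, p3=3, p4=0) → (p0=1, p1=0, p2=2, p3=3, p4=2)
step 2: fire T2:  (p0=1, p1=0, p2=2, p3=3, p4=2) → (p0=2, p1=0, p2=3, p3=3, p4=1)
step 3: fire T0:  (p0=2, p1=0, p2=3, p3=3, p4=1) → (p0=3, p1=0, p2=3, p3=5, p4=3)
step 4: fire T5:  (p0=3, p1=0, p2=3, p3=5, p4=3) → (p0=3, p1=3, p2=3, p3=7, p4=3)
step 5: fire T1:  (p0=3, p1=3, p2=3, p3=7, p4=3) → (p0=3, p1=3, p2=3, p3=6, p4=3)
step 6: fire T3:  (p0=3, p1=3, p2=3, p3=6, p4=3) → (p0=3, p1=0, p2=4, p3=6, p4=5)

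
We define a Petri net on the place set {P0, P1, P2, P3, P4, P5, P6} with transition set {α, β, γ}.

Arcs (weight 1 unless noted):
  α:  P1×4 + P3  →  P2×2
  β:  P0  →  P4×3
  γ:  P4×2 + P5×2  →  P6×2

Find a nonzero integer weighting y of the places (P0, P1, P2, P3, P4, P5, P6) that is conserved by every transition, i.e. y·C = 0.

Incidence matrix C (rows=places, cols=transitions):
        α    β    γ
   P0   0   -1    0
   P1  -4    0    0
   P2   2    0    0
   P3  -1    0    0
   P4   0    3   -2
   P5   0    0   -2
   P6   0    0    2

Candidate y = [0, 1, 2, 0, 0, 0, 0]; check y·C column-wise:
  col α: 1·-4 + 2·2 + 0·-1 = 0
  col β: 0·-1 + 1·0 + 2·0 + 0·3 = 0
  col γ: 1·0 + 2·0 + 0·-2 + 0·-2 + 0·2 = 0

y = (P0:0, P1:1, P2:2, P3:0, P4:0, P5:0, P6:0)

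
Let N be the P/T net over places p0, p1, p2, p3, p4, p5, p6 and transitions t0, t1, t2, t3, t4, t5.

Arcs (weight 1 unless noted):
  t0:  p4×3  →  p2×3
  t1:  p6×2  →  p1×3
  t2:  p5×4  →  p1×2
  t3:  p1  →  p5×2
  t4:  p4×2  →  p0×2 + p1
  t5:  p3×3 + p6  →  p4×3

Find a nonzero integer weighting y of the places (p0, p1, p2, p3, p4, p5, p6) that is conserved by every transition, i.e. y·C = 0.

y = (p0:1, p1:0, p2:1, p3:1, p4:1, p5:0, p6:0)

Incidence matrix C (rows=places, cols=transitions):
       t0   t1   t2   t3   t4   t5
   p0   0    0    0    0    2    0
   p1   0    3    2   -1    1    0
   p2   3    0    0    0    0    0
   p3   0    0    0    0    0   -3
   p4  -3    0    0    0   -2    3
   p5   0    0   -4    2    0    0
   p6   0   -2    0    0    0   -1

Candidate y = [1, 0, 1, 1, 1, 0, 0]; check y·C column-wise:
  col t0: 1·0 + 1·3 + 1·0 + 1·-3 = 0
  col t1: 1·0 + 0·3 + 1·0 + 1·0 + 1·0 + 0·-2 = 0
  col t2: 1·0 + 0·2 + 1·0 + 1·0 + 1·0 + 0·-4 = 0
  col t3: 1·0 + 0·-1 + 1·0 + 1·0 + 1·0 + 0·2 = 0
  col t4: 1·2 + 0·1 + 1·0 + 1·0 + 1·-2 = 0
  col t5: 1·0 + 1·0 + 1·-3 + 1·3 + 0·-1 = 0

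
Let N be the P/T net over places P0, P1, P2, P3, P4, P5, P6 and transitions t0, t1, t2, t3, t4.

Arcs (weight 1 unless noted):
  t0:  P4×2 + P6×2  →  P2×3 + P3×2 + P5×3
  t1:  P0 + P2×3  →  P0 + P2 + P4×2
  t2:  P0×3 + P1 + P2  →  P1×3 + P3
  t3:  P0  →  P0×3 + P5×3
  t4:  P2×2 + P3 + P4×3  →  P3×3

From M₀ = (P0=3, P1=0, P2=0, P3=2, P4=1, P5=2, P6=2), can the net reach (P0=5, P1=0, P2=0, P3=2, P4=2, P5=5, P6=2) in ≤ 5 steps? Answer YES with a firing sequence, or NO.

NO — not reachable within 5 firings

depth 0: 1 marking
depth 1: 2 markings reached so far
depth 2: 3 markings reached so far
depth 3: 4 markings reached so far
depth 4: 5 markings reached so far
depth 5: 6 markings reached so far
target is not among the 6 markings reachable within 5 steps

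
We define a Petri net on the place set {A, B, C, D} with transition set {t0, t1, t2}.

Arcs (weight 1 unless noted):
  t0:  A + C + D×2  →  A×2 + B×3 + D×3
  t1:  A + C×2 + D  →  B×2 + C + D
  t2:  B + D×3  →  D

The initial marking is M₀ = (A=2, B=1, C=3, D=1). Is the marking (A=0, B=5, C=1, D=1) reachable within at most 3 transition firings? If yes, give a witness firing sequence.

step 1: fire t1:  (A=2, B=1, C=3, D=1) → (A=1, B=3, C=2, D=1)
step 2: fire t1:  (A=1, B=3, C=2, D=1) → (A=0, B=5, C=1, D=1)

YES — reachable via ⟨t1, t1⟩ (2 firings)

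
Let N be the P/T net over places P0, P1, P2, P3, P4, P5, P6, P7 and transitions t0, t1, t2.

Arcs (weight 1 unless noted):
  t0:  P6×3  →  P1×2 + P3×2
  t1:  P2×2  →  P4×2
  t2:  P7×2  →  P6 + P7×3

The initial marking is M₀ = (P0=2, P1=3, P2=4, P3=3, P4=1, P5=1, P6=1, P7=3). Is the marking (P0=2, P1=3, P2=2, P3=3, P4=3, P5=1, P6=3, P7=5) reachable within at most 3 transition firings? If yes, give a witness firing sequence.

step 1: fire t1:  (P0=2, P1=3, P2=4, P3=3, P4=1, P5=1, P6=1, P7=3) → (P0=2, P1=3, P2=2, P3=3, P4=3, P5=1, P6=1, P7=3)
step 2: fire t2:  (P0=2, P1=3, P2=2, P3=3, P4=3, P5=1, P6=1, P7=3) → (P0=2, P1=3, P2=2, P3=3, P4=3, P5=1, P6=2, P7=4)
step 3: fire t2:  (P0=2, P1=3, P2=2, P3=3, P4=3, P5=1, P6=2, P7=4) → (P0=2, P1=3, P2=2, P3=3, P4=3, P5=1, P6=3, P7=5)

YES — reachable via ⟨t1, t2, t2⟩ (3 firings)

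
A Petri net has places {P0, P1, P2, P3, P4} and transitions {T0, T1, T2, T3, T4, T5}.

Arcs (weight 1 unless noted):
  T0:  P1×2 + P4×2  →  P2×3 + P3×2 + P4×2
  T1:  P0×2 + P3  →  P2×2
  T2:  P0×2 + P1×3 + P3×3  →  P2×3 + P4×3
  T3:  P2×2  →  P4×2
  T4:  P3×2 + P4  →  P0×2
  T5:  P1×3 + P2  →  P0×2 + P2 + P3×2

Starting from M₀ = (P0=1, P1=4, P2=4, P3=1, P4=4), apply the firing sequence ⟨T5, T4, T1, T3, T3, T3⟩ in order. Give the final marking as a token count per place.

step 1: fire T5:  (P0=1, P1=4, P2=4, P3=1, P4=4) → (P0=3, P1=1, P2=4, P3=3, P4=4)
step 2: fire T4:  (P0=3, P1=1, P2=4, P3=3, P4=4) → (P0=5, P1=1, P2=4, P3=1, P4=3)
step 3: fire T1:  (P0=5, P1=1, P2=4, P3=1, P4=3) → (P0=3, P1=1, P2=6, P3=0, P4=3)
step 4: fire T3:  (P0=3, P1=1, P2=6, P3=0, P4=3) → (P0=3, P1=1, P2=4, P3=0, P4=5)
step 5: fire T3:  (P0=3, P1=1, P2=4, P3=0, P4=5) → (P0=3, P1=1, P2=2, P3=0, P4=7)
step 6: fire T3:  (P0=3, P1=1, P2=2, P3=0, P4=7) → (P0=3, P1=1, P2=0, P3=0, P4=9)

(P0=3, P1=1, P2=0, P3=0, P4=9)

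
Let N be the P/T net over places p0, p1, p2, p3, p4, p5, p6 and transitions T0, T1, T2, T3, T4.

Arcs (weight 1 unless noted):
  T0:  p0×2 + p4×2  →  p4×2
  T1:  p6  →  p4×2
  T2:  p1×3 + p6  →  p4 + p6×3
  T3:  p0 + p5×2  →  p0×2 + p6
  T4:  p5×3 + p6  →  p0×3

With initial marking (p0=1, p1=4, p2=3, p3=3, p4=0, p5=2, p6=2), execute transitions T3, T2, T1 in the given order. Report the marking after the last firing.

(p0=2, p1=1, p2=3, p3=3, p4=3, p5=0, p6=4)

step 1: fire T3:  (p0=1, p1=4, p2=3, p3=3, p4=0, p5=2, p6=2) → (p0=2, p1=4, p2=3, p3=3, p4=0, p5=0, p6=3)
step 2: fire T2:  (p0=2, p1=4, p2=3, p3=3, p4=0, p5=0, p6=3) → (p0=2, p1=1, p2=3, p3=3, p4=1, p5=0, p6=5)
step 3: fire T1:  (p0=2, p1=1, p2=3, p3=3, p4=1, p5=0, p6=5) → (p0=2, p1=1, p2=3, p3=3, p4=3, p5=0, p6=4)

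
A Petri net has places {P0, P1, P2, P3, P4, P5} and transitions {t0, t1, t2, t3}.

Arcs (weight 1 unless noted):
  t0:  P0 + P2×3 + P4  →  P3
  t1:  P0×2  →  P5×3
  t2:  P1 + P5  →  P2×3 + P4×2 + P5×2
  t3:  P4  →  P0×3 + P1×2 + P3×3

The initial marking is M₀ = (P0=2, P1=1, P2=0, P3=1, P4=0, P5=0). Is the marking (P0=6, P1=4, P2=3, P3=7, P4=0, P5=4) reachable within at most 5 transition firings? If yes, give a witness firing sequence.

YES — reachable via ⟨t1, t2, t3, t3⟩ (4 firings)

step 1: fire t1:  (P0=2, P1=1, P2=0, P3=1, P4=0, P5=0) → (P0=0, P1=1, P2=0, P3=1, P4=0, P5=3)
step 2: fire t2:  (P0=0, P1=1, P2=0, P3=1, P4=0, P5=3) → (P0=0, P1=0, P2=3, P3=1, P4=2, P5=4)
step 3: fire t3:  (P0=0, P1=0, P2=3, P3=1, P4=2, P5=4) → (P0=3, P1=2, P2=3, P3=4, P4=1, P5=4)
step 4: fire t3:  (P0=3, P1=2, P2=3, P3=4, P4=1, P5=4) → (P0=6, P1=4, P2=3, P3=7, P4=0, P5=4)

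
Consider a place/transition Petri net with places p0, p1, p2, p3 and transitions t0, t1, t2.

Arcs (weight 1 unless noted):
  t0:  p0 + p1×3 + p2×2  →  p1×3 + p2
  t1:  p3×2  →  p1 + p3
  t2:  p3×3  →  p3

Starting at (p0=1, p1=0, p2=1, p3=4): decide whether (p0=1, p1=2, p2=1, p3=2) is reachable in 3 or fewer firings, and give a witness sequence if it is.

step 1: fire t1:  (p0=1, p1=0, p2=1, p3=4) → (p0=1, p1=1, p2=1, p3=3)
step 2: fire t1:  (p0=1, p1=1, p2=1, p3=3) → (p0=1, p1=2, p2=1, p3=2)

YES — reachable via ⟨t1, t1⟩ (2 firings)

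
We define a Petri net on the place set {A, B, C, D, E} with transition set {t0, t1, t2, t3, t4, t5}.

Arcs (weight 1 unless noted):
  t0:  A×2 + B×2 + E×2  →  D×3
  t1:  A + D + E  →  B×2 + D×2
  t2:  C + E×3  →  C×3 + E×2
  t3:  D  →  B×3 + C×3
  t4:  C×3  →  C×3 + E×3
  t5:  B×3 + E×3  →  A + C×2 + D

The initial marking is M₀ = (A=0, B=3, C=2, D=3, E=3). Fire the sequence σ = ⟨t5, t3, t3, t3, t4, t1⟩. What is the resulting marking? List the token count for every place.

(A=0, B=11, C=13, D=2, E=2)

step 1: fire t5:  (A=0, B=3, C=2, D=3, E=3) → (A=1, B=0, C=4, D=4, E=0)
step 2: fire t3:  (A=1, B=0, C=4, D=4, E=0) → (A=1, B=3, C=7, D=3, E=0)
step 3: fire t3:  (A=1, B=3, C=7, D=3, E=0) → (A=1, B=6, C=10, D=2, E=0)
step 4: fire t3:  (A=1, B=6, C=10, D=2, E=0) → (A=1, B=9, C=13, D=1, E=0)
step 5: fire t4:  (A=1, B=9, C=13, D=1, E=0) → (A=1, B=9, C=13, D=1, E=3)
step 6: fire t1:  (A=1, B=9, C=13, D=1, E=3) → (A=0, B=11, C=13, D=2, E=2)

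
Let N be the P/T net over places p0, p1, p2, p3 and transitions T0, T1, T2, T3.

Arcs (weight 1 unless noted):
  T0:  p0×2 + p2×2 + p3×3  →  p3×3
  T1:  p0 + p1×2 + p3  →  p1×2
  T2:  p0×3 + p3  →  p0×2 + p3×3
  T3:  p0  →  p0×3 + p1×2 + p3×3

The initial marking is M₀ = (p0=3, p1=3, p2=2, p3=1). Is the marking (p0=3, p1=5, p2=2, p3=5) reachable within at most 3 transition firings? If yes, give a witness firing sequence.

step 1: fire T1:  (p0=3, p1=3, p2=2, p3=1) → (p0=2, p1=3, p2=2, p3=0)
step 2: fire T3:  (p0=2, p1=3, p2=2, p3=0) → (p0=4, p1=5, p2=2, p3=3)
step 3: fire T2:  (p0=4, p1=5, p2=2, p3=3) → (p0=3, p1=5, p2=2, p3=5)

YES — reachable via ⟨T1, T3, T2⟩ (3 firings)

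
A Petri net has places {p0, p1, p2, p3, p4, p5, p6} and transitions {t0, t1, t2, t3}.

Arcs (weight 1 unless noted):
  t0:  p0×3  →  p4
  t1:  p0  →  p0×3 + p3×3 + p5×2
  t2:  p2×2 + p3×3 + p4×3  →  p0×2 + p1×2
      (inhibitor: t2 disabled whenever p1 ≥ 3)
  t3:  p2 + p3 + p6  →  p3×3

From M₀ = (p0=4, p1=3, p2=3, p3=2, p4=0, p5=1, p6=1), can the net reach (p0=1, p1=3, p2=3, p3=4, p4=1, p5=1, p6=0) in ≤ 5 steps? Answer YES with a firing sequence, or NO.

depth 0: 1 marking
depth 1: 4 markings reached so far
depth 2: 8 markings reached so far
depth 3: 13 markings reached so far
depth 4: 19 markings reached so far
depth 5: 25 markings reached so far
target is not among the 25 markings reachable within 5 steps

NO — not reachable within 5 firings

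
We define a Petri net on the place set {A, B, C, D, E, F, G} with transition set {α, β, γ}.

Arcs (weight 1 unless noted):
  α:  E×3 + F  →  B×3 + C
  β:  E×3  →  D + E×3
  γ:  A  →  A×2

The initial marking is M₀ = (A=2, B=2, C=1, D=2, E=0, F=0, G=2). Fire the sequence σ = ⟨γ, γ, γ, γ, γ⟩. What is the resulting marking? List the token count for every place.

(A=7, B=2, C=1, D=2, E=0, F=0, G=2)

step 1: fire γ:  (A=2, B=2, C=1, D=2, E=0, F=0, G=2) → (A=3, B=2, C=1, D=2, E=0, F=0, G=2)
step 2: fire γ:  (A=3, B=2, C=1, D=2, E=0, F=0, G=2) → (A=4, B=2, C=1, D=2, E=0, F=0, G=2)
step 3: fire γ:  (A=4, B=2, C=1, D=2, E=0, F=0, G=2) → (A=5, B=2, C=1, D=2, E=0, F=0, G=2)
step 4: fire γ:  (A=5, B=2, C=1, D=2, E=0, F=0, G=2) → (A=6, B=2, C=1, D=2, E=0, F=0, G=2)
step 5: fire γ:  (A=6, B=2, C=1, D=2, E=0, F=0, G=2) → (A=7, B=2, C=1, D=2, E=0, F=0, G=2)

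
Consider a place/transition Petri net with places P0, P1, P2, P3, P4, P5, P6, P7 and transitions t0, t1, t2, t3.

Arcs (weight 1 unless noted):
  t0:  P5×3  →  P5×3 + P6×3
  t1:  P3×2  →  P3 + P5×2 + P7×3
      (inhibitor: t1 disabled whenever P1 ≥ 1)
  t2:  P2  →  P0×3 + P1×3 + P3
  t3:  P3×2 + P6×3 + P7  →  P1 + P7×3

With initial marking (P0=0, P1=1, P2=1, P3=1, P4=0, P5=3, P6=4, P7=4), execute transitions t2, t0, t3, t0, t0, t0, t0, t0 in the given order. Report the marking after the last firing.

(P0=3, P1=5, P2=0, P3=0, P4=0, P5=3, P6=19, P7=6)

step 1: fire t2:  (P0=0, P1=1, P2=1, P3=1, P4=0, P5=3, P6=4, P7=4) → (P0=3, P1=4, P2=0, P3=2, P4=0, P5=3, P6=4, P7=4)
step 2: fire t0:  (P0=3, P1=4, P2=0, P3=2, P4=0, P5=3, P6=4, P7=4) → (P0=3, P1=4, P2=0, P3=2, P4=0, P5=3, P6=7, P7=4)
step 3: fire t3:  (P0=3, P1=4, P2=0, P3=2, P4=0, P5=3, P6=7, P7=4) → (P0=3, P1=5, P2=0, P3=0, P4=0, P5=3, P6=4, P7=6)
step 4: fire t0:  (P0=3, P1=5, P2=0, P3=0, P4=0, P5=3, P6=4, P7=6) → (P0=3, P1=5, P2=0, P3=0, P4=0, P5=3, P6=7, P7=6)
step 5: fire t0:  (P0=3, P1=5, P2=0, P3=0, P4=0, P5=3, P6=7, P7=6) → (P0=3, P1=5, P2=0, P3=0, P4=0, P5=3, P6=10, P7=6)
step 6: fire t0:  (P0=3, P1=5, P2=0, P3=0, P4=0, P5=3, P6=10, P7=6) → (P0=3, P1=5, P2=0, P3=0, P4=0, P5=3, P6=13, P7=6)
step 7: fire t0:  (P0=3, P1=5, P2=0, P3=0, P4=0, P5=3, P6=13, P7=6) → (P0=3, P1=5, P2=0, P3=0, P4=0, P5=3, P6=16, P7=6)
step 8: fire t0:  (P0=3, P1=5, P2=0, P3=0, P4=0, P5=3, P6=16, P7=6) → (P0=3, P1=5, P2=0, P3=0, P4=0, P5=3, P6=19, P7=6)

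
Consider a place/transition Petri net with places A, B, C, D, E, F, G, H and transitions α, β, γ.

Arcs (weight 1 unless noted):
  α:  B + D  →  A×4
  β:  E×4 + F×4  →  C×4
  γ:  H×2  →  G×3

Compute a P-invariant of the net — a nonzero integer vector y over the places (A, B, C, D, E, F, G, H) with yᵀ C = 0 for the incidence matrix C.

Incidence matrix C (rows=places, cols=transitions):
        α    β    γ
    A   4    0    0
    B  -1    0    0
    C   0    4    0
    D  -1    0    0
    E   0   -4    0
    F   0   -4    0
    G   0    0    3
    H   0    0   -2

Candidate y = [1, 4, 0, 0, 0, 0, 0, 0]; check y·C column-wise:
  col α: 1·4 + 4·-1 + 0·-1 = 0
  col β: 1·0 + 4·0 + 0·4 + 0·-4 + 0·-4 = 0
  col γ: 1·0 + 4·0 + 0·3 + 0·-2 = 0

y = (A:1, B:4, C:0, D:0, E:0, F:0, G:0, H:0)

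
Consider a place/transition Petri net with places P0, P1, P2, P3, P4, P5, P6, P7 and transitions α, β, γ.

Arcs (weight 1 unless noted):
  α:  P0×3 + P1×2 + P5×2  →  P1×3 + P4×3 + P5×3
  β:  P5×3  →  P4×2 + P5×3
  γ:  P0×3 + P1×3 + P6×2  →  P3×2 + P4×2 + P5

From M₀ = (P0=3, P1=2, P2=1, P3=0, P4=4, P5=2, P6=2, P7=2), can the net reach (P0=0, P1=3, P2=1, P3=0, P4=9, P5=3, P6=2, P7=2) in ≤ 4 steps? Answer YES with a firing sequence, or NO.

step 1: fire α:  (P0=3, P1=2, P2=1, P3=0, P4=4, P5=2, P6=2, P7=2) → (P0=0, P1=3, P2=1, P3=0, P4=7, P5=3, P6=2, P7=2)
step 2: fire β:  (P0=0, P1=3, P2=1, P3=0, P4=7, P5=3, P6=2, P7=2) → (P0=0, P1=3, P2=1, P3=0, P4=9, P5=3, P6=2, P7=2)

YES — reachable via ⟨α, β⟩ (2 firings)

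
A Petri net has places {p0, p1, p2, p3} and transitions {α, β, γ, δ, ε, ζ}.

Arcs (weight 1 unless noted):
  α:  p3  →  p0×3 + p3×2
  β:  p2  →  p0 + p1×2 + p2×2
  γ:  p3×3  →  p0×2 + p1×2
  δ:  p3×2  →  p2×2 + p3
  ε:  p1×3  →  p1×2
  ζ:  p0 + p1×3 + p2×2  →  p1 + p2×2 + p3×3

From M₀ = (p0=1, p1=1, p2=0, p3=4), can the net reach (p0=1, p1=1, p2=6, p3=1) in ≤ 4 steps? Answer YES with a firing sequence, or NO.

step 1: fire δ:  (p0=1, p1=1, p2=0, p3=4) → (p0=1, p1=1, p2=2, p3=3)
step 2: fire δ:  (p0=1, p1=1, p2=2, p3=3) → (p0=1, p1=1, p2=4, p3=2)
step 3: fire δ:  (p0=1, p1=1, p2=4, p3=2) → (p0=1, p1=1, p2=6, p3=1)

YES — reachable via ⟨δ, δ, δ⟩ (3 firings)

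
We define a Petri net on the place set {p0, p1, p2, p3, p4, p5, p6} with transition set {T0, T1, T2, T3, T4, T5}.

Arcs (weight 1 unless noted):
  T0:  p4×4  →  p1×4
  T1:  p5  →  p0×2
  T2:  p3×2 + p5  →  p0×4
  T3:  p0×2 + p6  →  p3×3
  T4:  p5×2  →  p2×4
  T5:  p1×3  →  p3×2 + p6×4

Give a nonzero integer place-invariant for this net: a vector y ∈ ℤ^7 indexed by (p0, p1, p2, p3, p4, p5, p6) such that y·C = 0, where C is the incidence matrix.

Incidence matrix C (rows=places, cols=transitions):
       T0   T1   T2   T3   T4   T5
   p0   0    2    4   -2    0    0
   p1   4    0    0    0    0   -3
   p2   0    0    0    0    4    0
   p3   0    0   -2    3    0    2
   p4  -4    0    0    0    0    0
   p5   0   -1   -1    0   -2    0
   p6   0    0    0   -1    0    4

Candidate y = [1, 2, 1, 1, 2, 2, 1]; check y·C column-wise:
  col T0: 1·0 + 2·4 + 1·0 + 1·0 + 2·-4 + 2·0 + 1·0 = 0
  col T1: 1·2 + 2·0 + 1·0 + 1·0 + 2·0 + 2·-1 + 1·0 = 0
  col T2: 1·4 + 2·0 + 1·0 + 1·-2 + 2·0 + 2·-1 + 1·0 = 0
  col T3: 1·-2 + 2·0 + 1·0 + 1·3 + 2·0 + 2·0 + 1·-1 = 0
  col T4: 1·0 + 2·0 + 1·4 + 1·0 + 2·0 + 2·-2 + 1·0 = 0
  col T5: 1·0 + 2·-3 + 1·0 + 1·2 + 2·0 + 2·0 + 1·4 = 0

y = (p0:1, p1:2, p2:1, p3:1, p4:2, p5:2, p6:1)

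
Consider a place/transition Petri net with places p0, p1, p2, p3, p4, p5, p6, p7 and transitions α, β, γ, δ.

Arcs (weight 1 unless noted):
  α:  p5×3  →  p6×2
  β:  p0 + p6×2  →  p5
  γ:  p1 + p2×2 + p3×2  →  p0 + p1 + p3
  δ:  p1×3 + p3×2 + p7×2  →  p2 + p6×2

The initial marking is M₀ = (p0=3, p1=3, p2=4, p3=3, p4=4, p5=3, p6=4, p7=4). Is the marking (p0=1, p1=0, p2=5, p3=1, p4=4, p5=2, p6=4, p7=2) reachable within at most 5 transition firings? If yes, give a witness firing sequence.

step 1: fire α:  (p0=3, p1=3, p2=4, p3=3, p4=4, p5=3, p6=4, p7=4) → (p0=3, p1=3, p2=4, p3=3, p4=4, p5=0, p6=6, p7=4)
step 2: fire β:  (p0=3, p1=3, p2=4, p3=3, p4=4, p5=0, p6=6, p7=4) → (p0=2, p1=3, p2=4, p3=3, p4=4, p5=1, p6=4, p7=4)
step 3: fire β:  (p0=2, p1=3, p2=4, p3=3, p4=4, p5=1, p6=4, p7=4) → (p0=1, p1=3, p2=4, p3=3, p4=4, p5=2, p6=2, p7=4)
step 4: fire δ:  (p0=1, p1=3, p2=4, p3=3, p4=4, p5=2, p6=2, p7=4) → (p0=1, p1=0, p2=5, p3=1, p4=4, p5=2, p6=4, p7=2)

YES — reachable via ⟨α, β, β, δ⟩ (4 firings)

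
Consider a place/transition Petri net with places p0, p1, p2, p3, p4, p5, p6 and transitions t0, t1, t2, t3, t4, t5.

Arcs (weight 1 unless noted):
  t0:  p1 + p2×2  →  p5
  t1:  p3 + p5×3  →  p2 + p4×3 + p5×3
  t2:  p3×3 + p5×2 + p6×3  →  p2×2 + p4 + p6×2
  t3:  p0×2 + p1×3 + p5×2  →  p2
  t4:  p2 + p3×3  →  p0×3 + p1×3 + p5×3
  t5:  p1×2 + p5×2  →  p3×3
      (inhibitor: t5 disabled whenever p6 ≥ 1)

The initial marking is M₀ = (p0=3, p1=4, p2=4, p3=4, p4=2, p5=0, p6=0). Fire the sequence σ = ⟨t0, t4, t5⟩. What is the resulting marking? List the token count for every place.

(p0=6, p1=4, p2=1, p3=4, p4=2, p5=2, p6=0)

step 1: fire t0:  (p0=3, p1=4, p2=4, p3=4, p4=2, p5=0, p6=0) → (p0=3, p1=3, p2=2, p3=4, p4=2, p5=1, p6=0)
step 2: fire t4:  (p0=3, p1=3, p2=2, p3=4, p4=2, p5=1, p6=0) → (p0=6, p1=6, p2=1, p3=1, p4=2, p5=4, p6=0)
step 3: fire t5:  (p0=6, p1=6, p2=1, p3=1, p4=2, p5=4, p6=0) → (p0=6, p1=4, p2=1, p3=4, p4=2, p5=2, p6=0)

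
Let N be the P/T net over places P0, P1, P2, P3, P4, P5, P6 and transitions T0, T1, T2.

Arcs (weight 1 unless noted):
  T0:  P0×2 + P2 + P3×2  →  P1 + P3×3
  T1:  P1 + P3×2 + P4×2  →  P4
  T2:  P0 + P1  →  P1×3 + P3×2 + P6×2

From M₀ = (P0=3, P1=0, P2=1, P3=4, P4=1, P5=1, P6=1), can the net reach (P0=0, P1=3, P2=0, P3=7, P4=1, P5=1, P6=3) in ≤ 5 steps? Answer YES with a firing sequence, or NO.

step 1: fire T0:  (P0=3, P1=0, P2=1, P3=4, P4=1, P5=1, P6=1) → (P0=1, P1=1, P2=0, P3=5, P4=1, P5=1, P6=1)
step 2: fire T2:  (P0=1, P1=1, P2=0, P3=5, P4=1, P5=1, P6=1) → (P0=0, P1=3, P2=0, P3=7, P4=1, P5=1, P6=3)

YES — reachable via ⟨T0, T2⟩ (2 firings)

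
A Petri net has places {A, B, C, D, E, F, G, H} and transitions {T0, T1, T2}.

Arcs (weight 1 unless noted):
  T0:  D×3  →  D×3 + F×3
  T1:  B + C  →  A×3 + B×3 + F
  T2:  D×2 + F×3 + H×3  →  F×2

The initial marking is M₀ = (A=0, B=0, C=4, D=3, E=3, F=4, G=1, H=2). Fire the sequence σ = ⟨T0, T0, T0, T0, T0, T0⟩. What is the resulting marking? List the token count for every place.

step 1: fire T0:  (A=0, B=0, C=4, D=3, E=3, F=4, G=1, H=2) → (A=0, B=0, C=4, D=3, E=3, F=7, G=1, H=2)
step 2: fire T0:  (A=0, B=0, C=4, D=3, E=3, F=7, G=1, H=2) → (A=0, B=0, C=4, D=3, E=3, F=10, G=1, H=2)
step 3: fire T0:  (A=0, B=0, C=4, D=3, E=3, F=10, G=1, H=2) → (A=0, B=0, C=4, D=3, E=3, F=13, G=1, H=2)
step 4: fire T0:  (A=0, B=0, C=4, D=3, E=3, F=13, G=1, H=2) → (A=0, B=0, C=4, D=3, E=3, F=16, G=1, H=2)
step 5: fire T0:  (A=0, B=0, C=4, D=3, E=3, F=16, G=1, H=2) → (A=0, B=0, C=4, D=3, E=3, F=19, G=1, H=2)
step 6: fire T0:  (A=0, B=0, C=4, D=3, E=3, F=19, G=1, H=2) → (A=0, B=0, C=4, D=3, E=3, F=22, G=1, H=2)

(A=0, B=0, C=4, D=3, E=3, F=22, G=1, H=2)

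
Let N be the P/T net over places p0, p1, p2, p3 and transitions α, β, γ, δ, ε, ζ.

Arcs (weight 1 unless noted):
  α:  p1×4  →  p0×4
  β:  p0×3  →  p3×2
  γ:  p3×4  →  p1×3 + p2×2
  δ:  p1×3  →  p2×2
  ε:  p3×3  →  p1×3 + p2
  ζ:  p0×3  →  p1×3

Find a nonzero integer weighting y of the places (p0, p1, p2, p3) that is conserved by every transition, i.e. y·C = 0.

y = (p0:2, p1:2, p2:3, p3:3)

Incidence matrix C (rows=places, cols=transitions):
        α    β    γ    δ    ε    ζ
   p0   4   -3    0    0    0   -3
   p1  -4    0    3   -3    3    3
   p2   0    0    2    2    1    0
   p3   0    2   -4    0   -3    0

Candidate y = [2, 2, 3, 3]; check y·C column-wise:
  col α: 2·4 + 2·-4 + 3·0 + 3·0 = 0
  col β: 2·-3 + 2·0 + 3·0 + 3·2 = 0
  col γ: 2·0 + 2·3 + 3·2 + 3·-4 = 0
  col δ: 2·0 + 2·-3 + 3·2 + 3·0 = 0
  col ε: 2·0 + 2·3 + 3·1 + 3·-3 = 0
  col ζ: 2·-3 + 2·3 + 3·0 + 3·0 = 0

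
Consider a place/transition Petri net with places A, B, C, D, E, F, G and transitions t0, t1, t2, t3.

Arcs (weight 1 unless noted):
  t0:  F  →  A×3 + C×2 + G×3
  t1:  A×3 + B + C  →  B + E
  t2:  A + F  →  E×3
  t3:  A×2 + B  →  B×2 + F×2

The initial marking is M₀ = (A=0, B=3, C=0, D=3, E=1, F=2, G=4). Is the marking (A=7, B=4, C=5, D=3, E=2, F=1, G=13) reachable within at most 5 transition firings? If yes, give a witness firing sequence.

depth 0: 1 marking
depth 1: 2 markings reached so far
depth 2: 6 markings reached so far
depth 3: 9 markings reached so far
depth 4: 14 markings reached so far
depth 5: 22 markings reached so far
target is not among the 22 markings reachable within 5 steps

NO — not reachable within 5 firings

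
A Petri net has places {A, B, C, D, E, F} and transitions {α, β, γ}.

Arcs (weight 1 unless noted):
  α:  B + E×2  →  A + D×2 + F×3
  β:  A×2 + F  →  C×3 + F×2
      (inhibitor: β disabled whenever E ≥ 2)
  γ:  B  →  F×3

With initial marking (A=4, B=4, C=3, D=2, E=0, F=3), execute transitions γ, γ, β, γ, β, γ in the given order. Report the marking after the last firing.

step 1: fire γ:  (A=4, B=4, C=3, D=2, E=0, F=3) → (A=4, B=3, C=3, D=2, E=0, F=6)
step 2: fire γ:  (A=4, B=3, C=3, D=2, E=0, F=6) → (A=4, B=2, C=3, D=2, E=0, F=9)
step 3: fire β:  (A=4, B=2, C=3, D=2, E=0, F=9) → (A=2, B=2, C=6, D=2, E=0, F=10)
step 4: fire γ:  (A=2, B=2, C=6, D=2, E=0, F=10) → (A=2, B=1, C=6, D=2, E=0, F=13)
step 5: fire β:  (A=2, B=1, C=6, D=2, E=0, F=13) → (A=0, B=1, C=9, D=2, E=0, F=14)
step 6: fire γ:  (A=0, B=1, C=9, D=2, E=0, F=14) → (A=0, B=0, C=9, D=2, E=0, F=17)

(A=0, B=0, C=9, D=2, E=0, F=17)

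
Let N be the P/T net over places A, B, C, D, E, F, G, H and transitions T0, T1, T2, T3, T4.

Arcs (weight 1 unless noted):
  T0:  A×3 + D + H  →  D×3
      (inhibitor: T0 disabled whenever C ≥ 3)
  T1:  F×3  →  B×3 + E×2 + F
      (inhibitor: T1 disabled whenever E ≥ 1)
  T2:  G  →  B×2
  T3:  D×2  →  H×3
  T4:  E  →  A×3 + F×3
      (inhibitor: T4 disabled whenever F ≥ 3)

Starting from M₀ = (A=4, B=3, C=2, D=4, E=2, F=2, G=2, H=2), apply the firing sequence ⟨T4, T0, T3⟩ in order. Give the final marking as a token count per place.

step 1: fire T4:  (A=4, B=3, C=2, D=4, E=2, F=2, G=2, H=2) → (A=7, B=3, C=2, D=4, E=1, F=5, G=2, H=2)
step 2: fire T0:  (A=7, B=3, C=2, D=4, E=1, F=5, G=2, H=2) → (A=4, B=3, C=2, D=6, E=1, F=5, G=2, H=1)
step 3: fire T3:  (A=4, B=3, C=2, D=6, E=1, F=5, G=2, H=1) → (A=4, B=3, C=2, D=4, E=1, F=5, G=2, H=4)

(A=4, B=3, C=2, D=4, E=1, F=5, G=2, H=4)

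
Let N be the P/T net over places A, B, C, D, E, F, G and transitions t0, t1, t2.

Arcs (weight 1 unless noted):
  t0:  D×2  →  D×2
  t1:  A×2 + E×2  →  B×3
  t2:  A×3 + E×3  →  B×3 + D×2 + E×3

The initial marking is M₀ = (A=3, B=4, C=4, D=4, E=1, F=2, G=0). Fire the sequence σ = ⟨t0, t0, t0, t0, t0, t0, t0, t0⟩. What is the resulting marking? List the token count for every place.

(A=3, B=4, C=4, D=4, E=1, F=2, G=0)

step 1: fire t0:  (A=3, B=4, C=4, D=4, E=1, F=2, G=0) → (A=3, B=4, C=4, D=4, E=1, F=2, G=0)
step 2: fire t0:  (A=3, B=4, C=4, D=4, E=1, F=2, G=0) → (A=3, B=4, C=4, D=4, E=1, F=2, G=0)
step 3: fire t0:  (A=3, B=4, C=4, D=4, E=1, F=2, G=0) → (A=3, B=4, C=4, D=4, E=1, F=2, G=0)
step 4: fire t0:  (A=3, B=4, C=4, D=4, E=1, F=2, G=0) → (A=3, B=4, C=4, D=4, E=1, F=2, G=0)
step 5: fire t0:  (A=3, B=4, C=4, D=4, E=1, F=2, G=0) → (A=3, B=4, C=4, D=4, E=1, F=2, G=0)
step 6: fire t0:  (A=3, B=4, C=4, D=4, E=1, F=2, G=0) → (A=3, B=4, C=4, D=4, E=1, F=2, G=0)
step 7: fire t0:  (A=3, B=4, C=4, D=4, E=1, F=2, G=0) → (A=3, B=4, C=4, D=4, E=1, F=2, G=0)
step 8: fire t0:  (A=3, B=4, C=4, D=4, E=1, F=2, G=0) → (A=3, B=4, C=4, D=4, E=1, F=2, G=0)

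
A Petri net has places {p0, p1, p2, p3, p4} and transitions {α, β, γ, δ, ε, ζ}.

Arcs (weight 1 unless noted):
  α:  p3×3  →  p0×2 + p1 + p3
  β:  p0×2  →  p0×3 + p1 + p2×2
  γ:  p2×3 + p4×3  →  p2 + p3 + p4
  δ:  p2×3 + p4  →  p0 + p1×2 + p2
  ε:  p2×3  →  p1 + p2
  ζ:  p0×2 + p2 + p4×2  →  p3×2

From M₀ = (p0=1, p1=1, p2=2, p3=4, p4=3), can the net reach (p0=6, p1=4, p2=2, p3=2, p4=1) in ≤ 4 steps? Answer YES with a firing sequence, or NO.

NO — not reachable within 4 firings

depth 0: 1 marking
depth 1: 2 markings reached so far
depth 2: 4 markings reached so far
depth 3: 10 markings reached so far
depth 4: 19 markings reached so far
target is not among the 19 markings reachable within 4 steps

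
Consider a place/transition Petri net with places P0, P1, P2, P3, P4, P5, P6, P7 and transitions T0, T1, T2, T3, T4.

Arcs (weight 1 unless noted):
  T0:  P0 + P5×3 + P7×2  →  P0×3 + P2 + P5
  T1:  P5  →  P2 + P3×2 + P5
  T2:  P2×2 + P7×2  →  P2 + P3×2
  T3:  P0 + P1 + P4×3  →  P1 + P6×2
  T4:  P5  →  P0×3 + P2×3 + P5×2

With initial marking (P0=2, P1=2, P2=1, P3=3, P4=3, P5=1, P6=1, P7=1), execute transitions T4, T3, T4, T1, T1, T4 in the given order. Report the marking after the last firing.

(P0=10, P1=2, P2=12, P3=7, P4=0, P5=4, P6=3, P7=1)

step 1: fire T4:  (P0=2, P1=2, P2=1, P3=3, P4=3, P5=1, P6=1, P7=1) → (P0=5, P1=2, P2=4, P3=3, P4=3, P5=2, P6=1, P7=1)
step 2: fire T3:  (P0=5, P1=2, P2=4, P3=3, P4=3, P5=2, P6=1, P7=1) → (P0=4, P1=2, P2=4, P3=3, P4=0, P5=2, P6=3, P7=1)
step 3: fire T4:  (P0=4, P1=2, P2=4, P3=3, P4=0, P5=2, P6=3, P7=1) → (P0=7, P1=2, P2=7, P3=3, P4=0, P5=3, P6=3, P7=1)
step 4: fire T1:  (P0=7, P1=2, P2=7, P3=3, P4=0, P5=3, P6=3, P7=1) → (P0=7, P1=2, P2=8, P3=5, P4=0, P5=3, P6=3, P7=1)
step 5: fire T1:  (P0=7, P1=2, P2=8, P3=5, P4=0, P5=3, P6=3, P7=1) → (P0=7, P1=2, P2=9, P3=7, P4=0, P5=3, P6=3, P7=1)
step 6: fire T4:  (P0=7, P1=2, P2=9, P3=7, P4=0, P5=3, P6=3, P7=1) → (P0=10, P1=2, P2=12, P3=7, P4=0, P5=4, P6=3, P7=1)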